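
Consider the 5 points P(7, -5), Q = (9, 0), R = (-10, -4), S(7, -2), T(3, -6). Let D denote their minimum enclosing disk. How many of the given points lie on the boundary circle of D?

2

By Welzl's lemma the MEC is supported by two points (diametrically opposite) or three points (on a circumcircle).
The farthest pair is Q–R with squared distance 377. The circle on this segment as diameter has centre (-0.5, -2) and r² = 377/4 = 94.25.
Check P: distance² to centre = 65.25 ≤ 94.25, so it lies inside.
All remaining points lie in this disk, and no smaller disk contains both endpoints, so this is the minimum enclosing circle.
The points at distance exactly r from the centre are Q, R — 2 points.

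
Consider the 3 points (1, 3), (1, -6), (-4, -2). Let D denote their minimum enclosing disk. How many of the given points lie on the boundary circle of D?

Call the three points A, B, C in the order given.
Side lengths²: AB² = 81, AC² = 50, BC² = 41.
Since AB² = 81 < 50 + 41 = 91, the triangle is acute, so the smallest enclosing circle is the circumcircle.
Circumcentre = (0.5, -1.5), r² = 20.5.
The points at distance exactly r from the centre are (1, 3), (1, -6), (-4, -2) — 3 points.

3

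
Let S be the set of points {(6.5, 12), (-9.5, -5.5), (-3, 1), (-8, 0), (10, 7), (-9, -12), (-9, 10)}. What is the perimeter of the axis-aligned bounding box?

87

Width = max x − min x = 10 − (-9.5) = 19.5.
Height = max y − min y = 12 − (-12) = 24.
Perimeter = 2(19.5 + 24) = 87.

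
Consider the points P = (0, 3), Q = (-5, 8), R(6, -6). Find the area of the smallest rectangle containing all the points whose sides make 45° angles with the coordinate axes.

In coordinates u = x + y, v = x − y the rectangle is axis-aligned; the map (x,y)→(u,v) scales areas by 2.
u-values: 3, 3, 0; range = 3 − 0 = 3.
v-values: -3, -13, 12; range = 12 − (-13) = 25.
Area = (3 × 25) / 2 = 37.5.

37.5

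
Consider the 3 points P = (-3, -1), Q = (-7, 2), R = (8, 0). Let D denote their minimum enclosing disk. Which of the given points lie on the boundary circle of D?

Side lengths²: PQ² = 25, PR² = 122, QR² = 229.
Since QR² = 229 ≥ 122 + 25 = 147, the angle opposite QR is not acute, so the smallest enclosing circle has QR as diameter.
Centre = midpoint of QR = (0.5, 1), r² = 229/4 = 57.25.
The points at distance exactly r from the centre are Q, R — 2 points.

Q, R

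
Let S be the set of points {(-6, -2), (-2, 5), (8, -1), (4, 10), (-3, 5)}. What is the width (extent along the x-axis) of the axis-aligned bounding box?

14

max x = 8, min x = -6, so width = 14.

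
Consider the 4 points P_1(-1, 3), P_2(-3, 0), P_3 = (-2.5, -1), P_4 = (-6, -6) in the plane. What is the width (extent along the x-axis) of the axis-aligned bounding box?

5

max x = -1, min x = -6, so width = 5.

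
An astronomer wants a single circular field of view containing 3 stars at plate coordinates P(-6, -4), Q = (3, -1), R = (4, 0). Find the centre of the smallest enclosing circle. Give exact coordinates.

Side lengths²: PQ² = 90, PR² = 116, QR² = 2.
Since PR² = 116 ≥ 90 + 2 = 92, the angle opposite PR is not acute, so the smallest enclosing circle has PR as diameter.
Centre = midpoint of PR = (-1, -2), r² = 116/4 = 29.
Centre = (-1, -2).

(-1, -2)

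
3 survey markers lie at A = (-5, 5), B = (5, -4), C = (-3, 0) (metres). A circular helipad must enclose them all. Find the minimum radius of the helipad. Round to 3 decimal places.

Side lengths²: AB² = 181, AC² = 29, BC² = 80.
Since AB² = 181 ≥ 80 + 29 = 109, the angle opposite AB is not acute, so the smallest enclosing circle has AB as diameter.
Centre = midpoint of AB = (0, 0.5), r² = 181/4 = 45.25.
r = √(45.25) ≈ 6.727.

6.727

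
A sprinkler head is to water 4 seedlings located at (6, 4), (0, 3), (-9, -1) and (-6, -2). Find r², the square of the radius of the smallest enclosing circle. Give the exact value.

The minimum enclosing circle of a finite set is fixed by two of the points (as a diameter) or three (as a circumcircle).
The farthest pair is (6, 4)–(-9, -1) with squared distance 250. The circle on this segment as diameter has centre (-1.5, 1.5) and r² = 250/4 = 62.5.
Check (0, 3): distance² to centre = 4.5 ≤ 62.5, so it lies inside.
All remaining points lie in this disk, and no smaller disk contains both endpoints, so this is the minimum enclosing circle.

62.5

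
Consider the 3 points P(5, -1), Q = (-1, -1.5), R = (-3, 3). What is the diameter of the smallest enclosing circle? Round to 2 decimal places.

Side lengths²: PQ² = 36.25, PR² = 80, QR² = 24.25.
Since PR² = 80 ≥ 36.25 + 24.25 = 60.5, the angle opposite PR is not acute, so the smallest enclosing circle has PR as diameter.
Centre = midpoint of PR = (1, 1), r² = 80/4 = 20.
Diameter = 2r = 2√20 ≈ 8.94.

8.94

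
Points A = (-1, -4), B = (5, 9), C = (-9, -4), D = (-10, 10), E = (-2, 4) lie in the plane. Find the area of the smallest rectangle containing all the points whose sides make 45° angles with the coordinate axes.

310.5

In coordinates u = x + y, v = x − y the rectangle is axis-aligned; the map (x,y)→(u,v) scales areas by 2.
u-values: -5, 14, -13, 0, 2; range = 14 − (-13) = 27.
v-values: 3, -4, -5, -20, -6; range = 3 − (-20) = 23.
Area = (27 × 23) / 2 = 310.5.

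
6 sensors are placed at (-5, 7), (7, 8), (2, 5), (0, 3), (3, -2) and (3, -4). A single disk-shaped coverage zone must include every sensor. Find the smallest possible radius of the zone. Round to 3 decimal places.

The minimum enclosing circle is determined by three boundary points: (-5, 7), (7, 8), (3, -4).
Their circumcentre is (19/14, 45/14) with r² = 5365/98.
The farthest remaining point (3, -2) is at distance² 2929/98 ≤ 5365/98.
r = √(5365/98) ≈ 7.399.

7.399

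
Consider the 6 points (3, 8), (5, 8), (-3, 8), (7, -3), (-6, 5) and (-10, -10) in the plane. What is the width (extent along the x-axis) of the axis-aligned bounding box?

17

max x = 7, min x = -10, so width = 17.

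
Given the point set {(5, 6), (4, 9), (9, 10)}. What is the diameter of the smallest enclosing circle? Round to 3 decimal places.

5.701

Call the three points A, B, C in the order given.
Side lengths²: AB² = 10, AC² = 32, BC² = 26.
Since AC² = 32 < 26 + 10 = 36, the triangle is acute, so the smallest enclosing circle is the circumcircle.
Circumcentre = (6.75, 8.25), r² = 8.125.
Diameter = 2r = 2√(8.125) ≈ 5.701.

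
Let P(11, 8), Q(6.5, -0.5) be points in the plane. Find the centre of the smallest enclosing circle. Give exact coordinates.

The smallest circle enclosing two points has them as diameter endpoints.
Centre = midpoint = (8.75, 3.75); r² = |PQ|²/4 = 92.5/4 = 23.125.
Centre = (8.75, 3.75).

(8.75, 3.75)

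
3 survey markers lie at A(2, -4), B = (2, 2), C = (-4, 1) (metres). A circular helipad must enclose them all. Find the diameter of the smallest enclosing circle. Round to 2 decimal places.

Side lengths²: AB² = 36, AC² = 61, BC² = 37.
Since AC² = 61 < 37 + 36 = 73, the triangle is acute, so the smallest enclosing circle is the circumcircle.
Circumcentre = (-7/12, -1), r² = 2257/144.
Diameter = 2r = 2√(2257/144) ≈ 7.92.

7.92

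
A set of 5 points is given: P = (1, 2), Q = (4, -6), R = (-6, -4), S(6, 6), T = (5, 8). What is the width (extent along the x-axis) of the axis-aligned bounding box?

12

max x = 6, min x = -6, so width = 12.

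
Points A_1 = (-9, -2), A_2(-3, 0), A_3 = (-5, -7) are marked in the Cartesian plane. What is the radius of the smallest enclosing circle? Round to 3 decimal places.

Side lengths²: A_1A_2² = 40, A_1A_3² = 41, A_2A_3² = 53.
Since A_2A_3² = 53 < 41 + 40 = 81, the triangle is acute, so the smallest enclosing circle is the circumcircle.
Circumcentre = (-201/38, -119/38), r² = 10865/722.
r = √(10865/722) ≈ 3.879.

3.879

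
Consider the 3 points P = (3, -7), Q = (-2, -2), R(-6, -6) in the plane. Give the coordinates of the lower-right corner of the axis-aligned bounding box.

x-range [-6, 3], y-range [-7, -2].
The lower-right corner is (3, -7).

(3, -7)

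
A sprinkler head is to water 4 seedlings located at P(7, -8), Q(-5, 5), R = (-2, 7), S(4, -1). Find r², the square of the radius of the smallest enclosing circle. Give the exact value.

69173/882

The minimum enclosing circle of a finite set is fixed by two of the points (as a diameter) or three (as a circumcircle).
The minimum enclosing circle is determined by three boundary points: P, Q, R.
Their circumcentre is (55/42, -17/14) with r² = 69173/882.
The farthest remaining point S is at distance² 6425/882 ≤ 69173/882.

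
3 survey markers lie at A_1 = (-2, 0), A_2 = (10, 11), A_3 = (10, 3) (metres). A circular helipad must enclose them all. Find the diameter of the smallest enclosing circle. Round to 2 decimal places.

Side lengths²: A_1A_2² = 265, A_1A_3² = 153, A_2A_3² = 64.
Since A_1A_2² = 265 ≥ 153 + 64 = 217, the angle opposite A_1A_2 is not acute, so the smallest enclosing circle has A_1A_2 as diameter.
Centre = midpoint of A_1A_2 = (4, 5.5), r² = 265/4 = 66.25.
Diameter = 2r = 2√(66.25) ≈ 16.28.

16.28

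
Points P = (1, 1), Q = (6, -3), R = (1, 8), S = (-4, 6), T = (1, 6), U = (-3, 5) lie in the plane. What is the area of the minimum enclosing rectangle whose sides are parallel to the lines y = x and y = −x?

66.5

In coordinates u = x + y, v = x − y the rectangle is axis-aligned; the map (x,y)→(u,v) scales areas by 2.
u-values: 2, 3, 9, 2, 7, 2; range = 9 − 2 = 7.
v-values: 0, 9, -7, -10, -5, -8; range = 9 − (-10) = 19.
Area = (7 × 19) / 2 = 66.5.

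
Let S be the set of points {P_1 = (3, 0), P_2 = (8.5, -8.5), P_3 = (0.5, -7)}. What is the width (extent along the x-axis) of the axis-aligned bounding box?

8

max x = 8.5, min x = 0.5, so width = 8.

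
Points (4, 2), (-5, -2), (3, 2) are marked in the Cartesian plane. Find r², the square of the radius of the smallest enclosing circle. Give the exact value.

Call the three points A, B, C in the order given.
Side lengths²: AB² = 97, AC² = 1, BC² = 80.
Since AB² = 97 ≥ 80 + 1 = 81, the angle opposite AB is not acute, so the smallest enclosing circle has AB as diameter.
Centre = midpoint of AB = (-0.5, 0), r² = 97/4 = 24.25.

24.25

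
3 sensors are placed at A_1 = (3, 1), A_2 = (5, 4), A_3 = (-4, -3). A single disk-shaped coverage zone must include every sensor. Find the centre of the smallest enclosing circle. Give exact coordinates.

Side lengths²: A_1A_2² = 13, A_1A_3² = 65, A_2A_3² = 130.
Since A_2A_3² = 130 ≥ 65 + 13 = 78, the angle opposite A_2A_3 is not acute, so the smallest enclosing circle has A_2A_3 as diameter.
Centre = midpoint of A_2A_3 = (0.5, 0.5), r² = 130/4 = 32.5.
Centre = (0.5, 0.5).

(0.5, 0.5)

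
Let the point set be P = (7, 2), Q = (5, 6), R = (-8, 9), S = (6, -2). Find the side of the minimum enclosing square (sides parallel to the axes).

The bounding box has width 15 and height 11.
An axis-aligned square enclosing the set must have side ≥ max(width, height).
So the minimum side is max(15, 11) = 15.

15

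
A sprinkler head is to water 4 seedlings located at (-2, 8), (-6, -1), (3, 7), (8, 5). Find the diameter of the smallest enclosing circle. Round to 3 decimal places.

The farthest pair is (-6, -1)–(8, 5) with squared distance 232. The circle on this segment as diameter has centre (1, 2) and r² = 232/4 = 58.
Check (-2, 8): distance² to centre = 45 ≤ 58, so it lies inside.
All remaining points lie in this disk, and no smaller disk contains both endpoints, so this is the minimum enclosing circle.
Diameter = 2r = 2√58 ≈ 15.232.

15.232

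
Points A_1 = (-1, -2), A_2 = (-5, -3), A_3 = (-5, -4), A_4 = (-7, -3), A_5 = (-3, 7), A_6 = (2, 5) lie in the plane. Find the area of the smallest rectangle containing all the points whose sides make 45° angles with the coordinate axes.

93.5

In coordinates u = x + y, v = x − y the rectangle is axis-aligned; the map (x,y)→(u,v) scales areas by 2.
u-values: -3, -8, -9, -10, 4, 7; range = 7 − (-10) = 17.
v-values: 1, -2, -1, -4, -10, -3; range = 1 − (-10) = 11.
Area = (17 × 11) / 2 = 93.5.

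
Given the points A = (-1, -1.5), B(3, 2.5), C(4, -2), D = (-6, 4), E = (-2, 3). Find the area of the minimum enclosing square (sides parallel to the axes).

100

The bounding box has width 10 and height 6.
An axis-aligned square enclosing the set must have side ≥ max(width, height).
So the minimum side is max(10, 6) = 10.
Area = 10² = 100.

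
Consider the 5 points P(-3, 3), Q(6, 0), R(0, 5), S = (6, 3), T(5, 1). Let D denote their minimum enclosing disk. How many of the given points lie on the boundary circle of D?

3

The farthest pair is P–Q with squared distance 90. The circle on this segment as diameter has centre (1.5, 1.5) and r² = 90/4 = 22.5.
Check R: distance² to centre = 14.5 ≤ 22.5, so it lies inside.
All remaining points lie in this disk, and no smaller disk contains both endpoints, so this is the minimum enclosing circle.
The points at distance exactly r from the centre are P, Q, S — 3 points.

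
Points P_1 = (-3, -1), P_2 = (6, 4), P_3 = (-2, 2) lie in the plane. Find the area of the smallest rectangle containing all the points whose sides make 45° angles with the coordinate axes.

42

In coordinates u = x + y, v = x − y the rectangle is axis-aligned; the map (x,y)→(u,v) scales areas by 2.
u-values: -4, 10, 0; range = 10 − (-4) = 14.
v-values: -2, 2, -4; range = 2 − (-4) = 6.
Area = (14 × 6) / 2 = 42.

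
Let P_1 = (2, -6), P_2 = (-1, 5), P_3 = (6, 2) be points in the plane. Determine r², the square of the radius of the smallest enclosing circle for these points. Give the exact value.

Side lengths²: P_1P_2² = 130, P_1P_3² = 80, P_2P_3² = 58.
Since P_1P_2² = 130 < 80 + 58 = 138, the triangle is acute, so the smallest enclosing circle is the circumcircle.
Circumcentre = (14/17, -7/17), r² = 9425/289.

9425/289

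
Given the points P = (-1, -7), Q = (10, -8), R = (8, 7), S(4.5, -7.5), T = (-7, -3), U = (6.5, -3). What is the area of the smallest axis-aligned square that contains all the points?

289

The bounding box has width 17 and height 15.
An axis-aligned square enclosing the set must have side ≥ max(width, height).
So the minimum side is max(17, 15) = 17.
Area = 17² = 289.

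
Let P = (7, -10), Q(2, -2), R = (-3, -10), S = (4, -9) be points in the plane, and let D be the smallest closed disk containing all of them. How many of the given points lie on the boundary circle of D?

3

The minimum enclosing circle of a finite set is fixed by two of the points (as a diameter) or three (as a circumcircle).
The minimum enclosing circle is determined by three boundary points: P, Q, R.
Their circumcentre is (2, -7.5625) with r² = 30.94140625.
The farthest remaining point S is at distance² 6.06640625 ≤ 30.94140625.
The points at distance exactly r from the centre are P, Q, R — 3 points.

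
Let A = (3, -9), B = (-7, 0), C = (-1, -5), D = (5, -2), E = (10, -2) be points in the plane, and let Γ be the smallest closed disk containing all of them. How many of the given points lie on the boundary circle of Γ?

2

The minimum enclosing circle of a finite set is fixed by two of the points (as a diameter) or three (as a circumcircle).
The farthest pair is B–E with squared distance 293. The circle on this segment as diameter has centre (1.5, -1) and r² = 293/4 = 73.25.
Check A: distance² to centre = 66.25 ≤ 73.25, so it lies inside.
All remaining points lie in this disk, and no smaller disk contains both endpoints, so this is the minimum enclosing circle.
The points at distance exactly r from the centre are B, E — 2 points.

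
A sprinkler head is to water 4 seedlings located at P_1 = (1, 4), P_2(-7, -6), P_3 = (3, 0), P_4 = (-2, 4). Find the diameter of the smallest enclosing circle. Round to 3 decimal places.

12.806

By Welzl's lemma the MEC is supported by two points (diametrically opposite) or three points (on a circumcircle).
The farthest pair is P_1–P_2 with squared distance 164. The circle on this segment as diameter has centre (-3, -1) and r² = 164/4 = 41.
Check P_3: distance² to centre = 37 ≤ 41, so it lies inside.
All remaining points lie in this disk, and no smaller disk contains both endpoints, so this is the minimum enclosing circle.
Diameter = 2r = 2√41 ≈ 12.806.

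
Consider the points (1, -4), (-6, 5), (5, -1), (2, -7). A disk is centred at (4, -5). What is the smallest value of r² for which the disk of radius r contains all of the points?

The required radius is the distance from (4, -5) to the farthest point.
Squared distances: 10, 200, 17, 8.
Maximum is 200, attained at (-6, 5).

200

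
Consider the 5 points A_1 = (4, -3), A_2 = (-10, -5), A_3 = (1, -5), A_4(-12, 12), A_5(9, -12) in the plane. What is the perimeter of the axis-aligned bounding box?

Width = max x − min x = 9 − (-12) = 21.
Height = max y − min y = 12 − (-12) = 24.
Perimeter = 2(21 + 24) = 90.

90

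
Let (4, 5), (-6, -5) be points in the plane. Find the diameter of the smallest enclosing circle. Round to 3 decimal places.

The smallest circle enclosing two points has them as diameter endpoints.
Centre = midpoint = (-1, 0); r² = |(4, 5)−(-6, -5)|²/4 = 200/4 = 50.
Diameter = 2r = 2√50 ≈ 14.142.

14.142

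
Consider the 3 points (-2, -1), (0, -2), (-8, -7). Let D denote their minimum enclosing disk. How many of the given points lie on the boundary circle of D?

2

Call the three points A, B, C in the order given.
Side lengths²: AB² = 5, AC² = 72, BC² = 89.
Since BC² = 89 ≥ 72 + 5 = 77, the angle opposite BC is not acute, so the smallest enclosing circle has BC as diameter.
Centre = midpoint of BC = (-4, -4.5), r² = 89/4 = 22.25.
The points at distance exactly r from the centre are (0, -2), (-8, -7) — 2 points.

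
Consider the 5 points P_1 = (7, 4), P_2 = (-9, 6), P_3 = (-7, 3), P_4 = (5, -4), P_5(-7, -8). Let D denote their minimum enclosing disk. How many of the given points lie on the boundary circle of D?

A smallest enclosing disk is always determined by at most three of the input points on its boundary.
The minimum enclosing circle is determined by three boundary points: P_1, P_2, P_5.
Their circumcentre is (-18/11, -1/11) with r² = 11050/121.
The farthest remaining point P_4 is at distance² 7178/121 ≤ 11050/121.
The points at distance exactly r from the centre are P_1, P_2, P_5 — 3 points.

3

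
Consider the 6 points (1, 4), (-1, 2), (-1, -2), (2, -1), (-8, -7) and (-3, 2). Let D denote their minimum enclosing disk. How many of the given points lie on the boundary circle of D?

2

The minimum enclosing circle of a finite set is fixed by two of the points (as a diameter) or three (as a circumcircle).
The farthest pair is (1, 4)–(-8, -7) with squared distance 202. The circle on this segment as diameter has centre (-3.5, -1.5) and r² = 202/4 = 50.5.
Check (-1, 2): distance² to centre = 18.5 ≤ 50.5, so it lies inside.
All remaining points lie in this disk, and no smaller disk contains both endpoints, so this is the minimum enclosing circle.
The points at distance exactly r from the centre are (1, 4), (-8, -7) — 2 points.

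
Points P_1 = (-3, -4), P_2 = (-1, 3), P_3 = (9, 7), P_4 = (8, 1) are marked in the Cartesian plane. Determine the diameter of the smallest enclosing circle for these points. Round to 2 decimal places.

A smallest enclosing disk is always determined by at most three of the input points on its boundary.
The farthest pair is P_1–P_3 with squared distance 265. The circle on this segment as diameter has centre (3, 1.5) and r² = 265/4 = 66.25.
Check P_2: distance² to centre = 18.25 ≤ 66.25, so it lies inside.
All remaining points lie in this disk, and no smaller disk contains both endpoints, so this is the minimum enclosing circle.
Diameter = 2r = 2√(66.25) ≈ 16.28.

16.28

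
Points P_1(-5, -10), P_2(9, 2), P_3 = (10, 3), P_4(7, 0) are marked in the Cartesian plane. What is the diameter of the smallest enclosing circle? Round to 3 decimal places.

19.849

A smallest enclosing disk is always determined by at most three of the input points on its boundary.
The farthest pair is P_1–P_3 with squared distance 394. The circle on this segment as diameter has centre (2.5, -3.5) and r² = 394/4 = 98.5.
Check P_2: distance² to centre = 72.5 ≤ 98.5, so it lies inside.
All remaining points lie in this disk, and no smaller disk contains both endpoints, so this is the minimum enclosing circle.
Diameter = 2r = 2√(98.5) ≈ 19.849.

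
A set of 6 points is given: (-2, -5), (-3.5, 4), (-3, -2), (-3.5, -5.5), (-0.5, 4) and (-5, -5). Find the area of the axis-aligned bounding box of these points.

42.75

x ranges over [-5, -0.5], width 4.5.
y ranges over [-5.5, 4], height 9.5.
Area = 4.5 × 9.5 = 42.75.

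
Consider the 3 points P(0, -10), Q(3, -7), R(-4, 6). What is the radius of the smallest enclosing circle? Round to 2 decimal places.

8.25

Side lengths²: PQ² = 18, PR² = 272, QR² = 218.
Since PR² = 272 ≥ 218 + 18 = 236, the angle opposite PR is not acute, so the smallest enclosing circle has PR as diameter.
Centre = midpoint of PR = (-2, -2), r² = 272/4 = 68.
r = √68 ≈ 8.25.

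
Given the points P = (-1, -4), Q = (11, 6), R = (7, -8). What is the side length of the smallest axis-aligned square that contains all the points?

The bounding box has width 12 and height 14.
An axis-aligned square enclosing the set must have side ≥ max(width, height).
So the minimum side is max(12, 14) = 14.

14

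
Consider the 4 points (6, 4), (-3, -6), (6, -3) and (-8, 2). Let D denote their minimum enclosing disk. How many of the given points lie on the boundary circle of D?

3

By Welzl's lemma the MEC is supported by two points (diametrically opposite) or three points (on a circumcircle).
The minimum enclosing circle is determined by three boundary points: (6, 4), (6, -3), (-8, 2).
Their circumcentre is (-9/14, 0.5) with r² = 5525/98.
The farthest remaining point (-3, -6) is at distance² 4685/98 ≤ 5525/98.
The points at distance exactly r from the centre are (6, 4), (6, -3), (-8, 2) — 3 points.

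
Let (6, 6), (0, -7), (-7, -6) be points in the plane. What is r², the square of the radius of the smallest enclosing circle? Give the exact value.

Call the three points A, B, C in the order given.
Side lengths²: AB² = 205, AC² = 313, BC² = 50.
Since AC² = 313 ≥ 205 + 50 = 255, the angle opposite AC is not acute, so the smallest enclosing circle has AC as diameter.
Centre = midpoint of AC = (-0.5, 0), r² = 313/4 = 78.25.

78.25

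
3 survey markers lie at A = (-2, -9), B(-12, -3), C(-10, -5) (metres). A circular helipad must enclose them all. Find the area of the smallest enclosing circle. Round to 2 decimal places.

Side lengths²: AB² = 136, AC² = 80, BC² = 8.
Since AB² = 136 ≥ 80 + 8 = 88, the angle opposite AB is not acute, so the smallest enclosing circle has AB as diameter.
Centre = midpoint of AB = (-7, -6), r² = 136/4 = 34.
Area = π·r² = π·34 ≈ 106.81.

106.81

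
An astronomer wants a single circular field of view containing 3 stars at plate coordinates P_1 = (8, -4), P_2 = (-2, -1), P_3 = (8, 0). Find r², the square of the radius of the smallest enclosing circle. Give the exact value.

Side lengths²: P_1P_2² = 109, P_1P_3² = 16, P_2P_3² = 101.
Since P_1P_2² = 109 < 101 + 16 = 117, the triangle is acute, so the smallest enclosing circle is the circumcircle.
Circumcentre = (3.15, -2), r² = 27.5225.

27.5225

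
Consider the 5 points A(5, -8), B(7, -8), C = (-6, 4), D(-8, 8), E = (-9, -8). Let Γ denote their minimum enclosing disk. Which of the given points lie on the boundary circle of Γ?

B, D, E

The minimum enclosing circle is determined by three boundary points: B, D, E.
Their circumcentre is (-1, -0.46875) with r² = 120.7197265625.
The farthest remaining point A is at distance² 92.7197265625 ≤ 120.7197265625.
The points at distance exactly r from the centre are B, D, E — 3 points.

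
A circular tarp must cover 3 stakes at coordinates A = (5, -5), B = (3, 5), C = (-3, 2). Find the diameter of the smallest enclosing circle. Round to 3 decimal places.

Side lengths²: AB² = 104, AC² = 113, BC² = 45.
Since AC² = 113 < 104 + 45 = 149, the triangle is acute, so the smallest enclosing circle is the circumcircle.
Circumcentre = (43/22, -9/22), r² = 7345/242.
Diameter = 2r = 2√(7345/242) ≈ 11.018.

11.018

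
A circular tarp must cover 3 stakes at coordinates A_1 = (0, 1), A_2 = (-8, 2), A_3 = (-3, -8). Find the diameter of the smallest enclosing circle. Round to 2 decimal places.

11.40

Side lengths²: A_1A_2² = 65, A_1A_3² = 90, A_2A_3² = 125.
Since A_2A_3² = 125 < 90 + 65 = 155, the triangle is acute, so the smallest enclosing circle is the circumcircle.
Circumcentre = (-4.5, -2.5), r² = 32.5.
Diameter = 2r = 2√(32.5) ≈ 11.40.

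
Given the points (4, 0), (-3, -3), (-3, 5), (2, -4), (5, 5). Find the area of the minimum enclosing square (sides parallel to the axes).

81

The bounding box has width 8 and height 9.
An axis-aligned square enclosing the set must have side ≥ max(width, height).
So the minimum side is max(8, 9) = 9.
Area = 9² = 81.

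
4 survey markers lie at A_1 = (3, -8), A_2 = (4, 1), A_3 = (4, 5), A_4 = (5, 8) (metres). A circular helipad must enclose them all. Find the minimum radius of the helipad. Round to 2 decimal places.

8.06

By Welzl's lemma the MEC is supported by two points (diametrically opposite) or three points (on a circumcircle).
The farthest pair is A_1–A_4 with squared distance 260. The circle on this segment as diameter has centre (4, 0) and r² = 260/4 = 65.
Check A_2: distance² to centre = 1 ≤ 65, so it lies inside.
All remaining points lie in this disk, and no smaller disk contains both endpoints, so this is the minimum enclosing circle.
r = √65 ≈ 8.06.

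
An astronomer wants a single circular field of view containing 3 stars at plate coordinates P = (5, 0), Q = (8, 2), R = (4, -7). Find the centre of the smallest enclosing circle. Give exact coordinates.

Side lengths²: PQ² = 13, PR² = 50, QR² = 97.
Since QR² = 97 ≥ 50 + 13 = 63, the angle opposite QR is not acute, so the smallest enclosing circle has QR as diameter.
Centre = midpoint of QR = (6, -2.5), r² = 97/4 = 24.25.
Centre = (6, -2.5).

(6, -2.5)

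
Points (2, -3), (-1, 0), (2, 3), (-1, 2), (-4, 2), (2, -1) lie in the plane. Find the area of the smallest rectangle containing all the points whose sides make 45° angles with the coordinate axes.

In coordinates u = x + y, v = x − y the rectangle is axis-aligned; the map (x,y)→(u,v) scales areas by 2.
u-values: -1, -1, 5, 1, -2, 1; range = 5 − (-2) = 7.
v-values: 5, -1, -1, -3, -6, 3; range = 5 − (-6) = 11.
Area = (7 × 11) / 2 = 38.5.

38.5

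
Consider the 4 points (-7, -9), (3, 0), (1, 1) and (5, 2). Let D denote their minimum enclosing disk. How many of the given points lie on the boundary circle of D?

2

The farthest pair is (-7, -9)–(5, 2) with squared distance 265. The circle on this segment as diameter has centre (-1, -3.5) and r² = 265/4 = 66.25.
Check (3, 0): distance² to centre = 28.25 ≤ 66.25, so it lies inside.
All remaining points lie in this disk, and no smaller disk contains both endpoints, so this is the minimum enclosing circle.
The points at distance exactly r from the centre are (-7, -9), (5, 2) — 2 points.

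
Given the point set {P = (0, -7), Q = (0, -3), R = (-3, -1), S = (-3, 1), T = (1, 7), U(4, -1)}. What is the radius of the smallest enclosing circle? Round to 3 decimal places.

By Welzl's lemma the MEC is supported by two points (diametrically opposite) or three points (on a circumcircle).
The farthest pair is P–T with squared distance 197. The circle on this segment as diameter has centre (0.5, 0) and r² = 197/4 = 49.25.
Check Q: distance² to centre = 9.25 ≤ 49.25, so it lies inside.
All remaining points lie in this disk, and no smaller disk contains both endpoints, so this is the minimum enclosing circle.
r = √(49.25) ≈ 7.018.

7.018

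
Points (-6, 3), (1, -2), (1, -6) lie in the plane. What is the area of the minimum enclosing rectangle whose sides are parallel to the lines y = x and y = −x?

32

In coordinates u = x + y, v = x − y the rectangle is axis-aligned; the map (x,y)→(u,v) scales areas by 2.
u-values: -3, -1, -5; range = -1 − (-5) = 4.
v-values: -9, 3, 7; range = 7 − (-9) = 16.
Area = (4 × 16) / 2 = 32.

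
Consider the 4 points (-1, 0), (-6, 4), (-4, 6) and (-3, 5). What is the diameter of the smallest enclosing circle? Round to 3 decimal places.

6.749

The minimum enclosing circle of a finite set is fixed by two of the points (as a diameter) or three (as a circumcircle).
The minimum enclosing circle is determined by three boundary points: (-1, 0), (-6, 4), (-4, 6).
Their circumcentre is (-17/6, 17/6) with r² = 205/18.
The farthest remaining point (-3, 5) is at distance² 85/18 ≤ 205/18.
Diameter = 2r = 2√(205/18) ≈ 6.749.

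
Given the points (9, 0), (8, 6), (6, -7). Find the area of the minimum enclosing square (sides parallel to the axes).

The bounding box has width 3 and height 13.
An axis-aligned square enclosing the set must have side ≥ max(width, height).
So the minimum side is max(3, 13) = 13.
Area = 13² = 169.

169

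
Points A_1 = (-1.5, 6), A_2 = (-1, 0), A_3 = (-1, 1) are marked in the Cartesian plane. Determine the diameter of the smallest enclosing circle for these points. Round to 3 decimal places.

6.021

Side lengths²: A_1A_2² = 36.25, A_1A_3² = 25.25, A_2A_3² = 1.
Since A_1A_2² = 36.25 ≥ 25.25 + 1 = 26.25, the angle opposite A_1A_2 is not acute, so the smallest enclosing circle has A_1A_2 as diameter.
Centre = midpoint of A_1A_2 = (-1.25, 3), r² = 36.25/4 = 9.0625.
Diameter = 2r = 2√(9.0625) ≈ 6.021.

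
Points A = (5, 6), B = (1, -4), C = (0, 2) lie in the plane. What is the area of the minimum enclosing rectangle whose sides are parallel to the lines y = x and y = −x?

In coordinates u = x + y, v = x − y the rectangle is axis-aligned; the map (x,y)→(u,v) scales areas by 2.
u-values: 11, -3, 2; range = 11 − (-3) = 14.
v-values: -1, 5, -2; range = 5 − (-2) = 7.
Area = (14 × 7) / 2 = 49.

49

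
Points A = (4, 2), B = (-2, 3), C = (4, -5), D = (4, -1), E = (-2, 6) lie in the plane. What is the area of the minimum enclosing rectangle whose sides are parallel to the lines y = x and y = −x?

In coordinates u = x + y, v = x − y the rectangle is axis-aligned; the map (x,y)→(u,v) scales areas by 2.
u-values: 6, 1, -1, 3, 4; range = 6 − (-1) = 7.
v-values: 2, -5, 9, 5, -8; range = 9 − (-8) = 17.
Area = (7 × 17) / 2 = 59.5.

59.5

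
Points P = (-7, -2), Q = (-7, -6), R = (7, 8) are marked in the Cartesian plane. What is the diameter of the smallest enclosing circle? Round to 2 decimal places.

Side lengths²: PQ² = 16, PR² = 296, QR² = 392.
Since QR² = 392 ≥ 296 + 16 = 312, the angle opposite QR is not acute, so the smallest enclosing circle has QR as diameter.
Centre = midpoint of QR = (0, 1), r² = 392/4 = 98.
Diameter = 2r = 2√98 ≈ 19.80.

19.80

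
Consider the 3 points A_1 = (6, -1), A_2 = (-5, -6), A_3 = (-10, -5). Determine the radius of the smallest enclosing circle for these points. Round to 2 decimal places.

Side lengths²: A_1A_2² = 146, A_1A_3² = 272, A_2A_3² = 26.
Since A_1A_3² = 272 ≥ 146 + 26 = 172, the angle opposite A_1A_3 is not acute, so the smallest enclosing circle has A_1A_3 as diameter.
Centre = midpoint of A_1A_3 = (-2, -3), r² = 272/4 = 68.
r = √68 ≈ 8.25.

8.25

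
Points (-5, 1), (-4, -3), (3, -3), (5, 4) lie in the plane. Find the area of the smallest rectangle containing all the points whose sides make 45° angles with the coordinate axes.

96

In coordinates u = x + y, v = x − y the rectangle is axis-aligned; the map (x,y)→(u,v) scales areas by 2.
u-values: -4, -7, 0, 9; range = 9 − (-7) = 16.
v-values: -6, -1, 6, 1; range = 6 − (-6) = 12.
Area = (16 × 12) / 2 = 96.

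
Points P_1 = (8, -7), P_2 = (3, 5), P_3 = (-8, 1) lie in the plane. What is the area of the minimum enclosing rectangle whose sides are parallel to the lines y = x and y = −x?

180

In coordinates u = x + y, v = x − y the rectangle is axis-aligned; the map (x,y)→(u,v) scales areas by 2.
u-values: 1, 8, -7; range = 8 − (-7) = 15.
v-values: 15, -2, -9; range = 15 − (-9) = 24.
Area = (15 × 24) / 2 = 180.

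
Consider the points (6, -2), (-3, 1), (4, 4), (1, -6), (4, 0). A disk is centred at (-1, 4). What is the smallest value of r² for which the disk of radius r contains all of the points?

104

The required radius is the distance from (-1, 4) to the farthest point.
Squared distances: 85, 13, 25, 104, 41.
Maximum is 104, attained at (1, -6).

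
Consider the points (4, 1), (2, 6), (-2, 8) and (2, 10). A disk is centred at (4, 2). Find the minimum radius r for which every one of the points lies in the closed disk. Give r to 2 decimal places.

8.49

The required radius is the distance from (4, 2) to the farthest point.
Squared distances: 1, 20, 72, 68.
Maximum is 72, attained at (-2, 8).
r = √72 ≈ 8.49.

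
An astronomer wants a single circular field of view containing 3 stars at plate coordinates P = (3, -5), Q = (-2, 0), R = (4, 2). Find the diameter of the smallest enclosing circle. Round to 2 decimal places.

Side lengths²: PQ² = 50, PR² = 50, QR² = 40.
Since PR² = 50 < 50 + 40 = 90, the triangle is acute, so the smallest enclosing circle is the circumcircle.
Circumcentre = (1.75, -1.25), r² = 15.625.
Diameter = 2r = 2√(15.625) ≈ 7.91.

7.91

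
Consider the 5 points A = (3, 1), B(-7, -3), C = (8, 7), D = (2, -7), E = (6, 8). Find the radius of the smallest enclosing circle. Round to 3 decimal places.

A smallest enclosing disk is always determined by at most three of the input points on its boundary.
The minimum enclosing circle is determined by three boundary points: B, C, D.
Their circumcentre is (17/30, 1.9) with r² = 36569/450.
The farthest remaining point E is at distance² 30029/450 ≤ 36569/450.
r = √(36569/450) ≈ 9.015.

9.015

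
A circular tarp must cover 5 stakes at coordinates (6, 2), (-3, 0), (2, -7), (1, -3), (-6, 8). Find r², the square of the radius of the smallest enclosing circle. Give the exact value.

72.25

The minimum enclosing circle of a finite set is fixed by two of the points (as a diameter) or three (as a circumcircle).
The farthest pair is (2, -7)–(-6, 8) with squared distance 289. The circle on this segment as diameter has centre (-2, 0.5) and r² = 289/4 = 72.25.
Check (6, 2): distance² to centre = 66.25 ≤ 72.25, so it lies inside.
All remaining points lie in this disk, and no smaller disk contains both endpoints, so this is the minimum enclosing circle.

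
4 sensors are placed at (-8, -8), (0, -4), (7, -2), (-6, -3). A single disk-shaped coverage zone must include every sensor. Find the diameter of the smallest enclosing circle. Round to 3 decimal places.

16.155

The farthest pair is (-8, -8)–(7, -2) with squared distance 261. The circle on this segment as diameter has centre (-0.5, -5) and r² = 261/4 = 65.25.
Check (0, -4): distance² to centre = 1.25 ≤ 65.25, so it lies inside.
All remaining points lie in this disk, and no smaller disk contains both endpoints, so this is the minimum enclosing circle.
Diameter = 2r = 2√(65.25) ≈ 16.155.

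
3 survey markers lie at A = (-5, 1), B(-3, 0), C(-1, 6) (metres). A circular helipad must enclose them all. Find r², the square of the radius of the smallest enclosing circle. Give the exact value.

1025/98

Side lengths²: AB² = 5, AC² = 41, BC² = 40.
Since AC² = 41 < 40 + 5 = 45, the triangle is acute, so the smallest enclosing circle is the circumcircle.
Circumcentre = (-37/14, 45/14), r² = 1025/98.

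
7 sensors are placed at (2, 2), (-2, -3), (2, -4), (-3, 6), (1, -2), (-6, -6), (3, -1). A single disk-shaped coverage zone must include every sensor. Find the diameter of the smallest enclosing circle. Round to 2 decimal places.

The minimum enclosing circle of a finite set is fixed by two of the points (as a diameter) or three (as a circumcircle).
The minimum enclosing circle is determined by three boundary points: (2, -4), (-3, 6), (-6, -6).
Their circumcentre is (-19/6, -1/3) with r² = 1445/36.
The farthest remaining point (3, -1) is at distance² 1385/36 ≤ 1445/36.
Diameter = 2r = 2√(1445/36) ≈ 12.67.

12.67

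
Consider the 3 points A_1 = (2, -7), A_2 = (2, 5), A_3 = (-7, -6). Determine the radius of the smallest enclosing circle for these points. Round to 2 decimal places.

Side lengths²: A_1A_2² = 144, A_1A_3² = 82, A_2A_3² = 202.
Since A_2A_3² = 202 < 144 + 82 = 226, the triangle is acute, so the smallest enclosing circle is the circumcircle.
Circumcentre = (-17/9, -1), r² = 4141/81.
r = √(4141/81) ≈ 7.15.

7.15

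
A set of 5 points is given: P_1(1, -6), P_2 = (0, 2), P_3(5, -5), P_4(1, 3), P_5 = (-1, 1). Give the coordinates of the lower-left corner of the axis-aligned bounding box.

(-1, -6)

x-range [-1, 5], y-range [-6, 3].
The lower-left corner is (-1, -6).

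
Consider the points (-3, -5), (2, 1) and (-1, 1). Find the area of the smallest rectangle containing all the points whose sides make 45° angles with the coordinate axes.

In coordinates u = x + y, v = x − y the rectangle is axis-aligned; the map (x,y)→(u,v) scales areas by 2.
u-values: -8, 3, 0; range = 3 − (-8) = 11.
v-values: 2, 1, -2; range = 2 − (-2) = 4.
Area = (11 × 4) / 2 = 22.

22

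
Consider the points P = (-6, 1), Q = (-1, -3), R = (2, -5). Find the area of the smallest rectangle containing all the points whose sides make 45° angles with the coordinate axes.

14

In coordinates u = x + y, v = x − y the rectangle is axis-aligned; the map (x,y)→(u,v) scales areas by 2.
u-values: -5, -4, -3; range = -3 − (-5) = 2.
v-values: -7, 2, 7; range = 7 − (-7) = 14.
Area = (2 × 14) / 2 = 14.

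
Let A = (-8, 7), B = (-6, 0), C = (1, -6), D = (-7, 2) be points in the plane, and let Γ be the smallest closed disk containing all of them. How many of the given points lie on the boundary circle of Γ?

By Welzl's lemma the MEC is supported by two points (diametrically opposite) or three points (on a circumcircle).
The farthest pair is A–C with squared distance 250. The circle on this segment as diameter has centre (-3.5, 0.5) and r² = 250/4 = 62.5.
Check B: distance² to centre = 6.5 ≤ 62.5, so it lies inside.
All remaining points lie in this disk, and no smaller disk contains both endpoints, so this is the minimum enclosing circle.
The points at distance exactly r from the centre are A, C — 2 points.

2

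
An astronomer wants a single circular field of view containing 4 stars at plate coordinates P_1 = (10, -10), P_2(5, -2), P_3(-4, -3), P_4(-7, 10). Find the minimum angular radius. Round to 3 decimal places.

13.124

The minimum enclosing circle of a finite set is fixed by two of the points (as a diameter) or three (as a circumcircle).
The farthest pair is P_1–P_4 with squared distance 689. The circle on this segment as diameter has centre (1.5, 0) and r² = 689/4 = 172.25.
Check P_2: distance² to centre = 16.25 ≤ 172.25, so it lies inside.
All remaining points lie in this disk, and no smaller disk contains both endpoints, so this is the minimum enclosing circle.
r = √(172.25) ≈ 13.124.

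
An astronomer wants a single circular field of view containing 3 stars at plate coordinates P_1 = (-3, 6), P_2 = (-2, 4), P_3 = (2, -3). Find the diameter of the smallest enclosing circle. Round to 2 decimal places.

Side lengths²: P_1P_2² = 5, P_1P_3² = 106, P_2P_3² = 65.
Since P_1P_3² = 106 ≥ 65 + 5 = 70, the angle opposite P_1P_3 is not acute, so the smallest enclosing circle has P_1P_3 as diameter.
Centre = midpoint of P_1P_3 = (-0.5, 1.5), r² = 106/4 = 26.5.
Diameter = 2r = 2√(26.5) ≈ 10.30.

10.30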